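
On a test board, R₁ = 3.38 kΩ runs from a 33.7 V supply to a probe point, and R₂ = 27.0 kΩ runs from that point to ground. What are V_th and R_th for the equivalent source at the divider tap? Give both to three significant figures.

V_th is the open-circuit tap voltage: 33.7 × 27.0/(3.38 + 27.0) = 30.0 V.
With the supply zeroed, R₁ and R₂ appear in parallel from the tap: R_th = R₁‖R₂ = (3.38 × 27.0)/30.38 = 3.00 kΩ.

V_th = 30.0 V, R_th = 3.00 kΩ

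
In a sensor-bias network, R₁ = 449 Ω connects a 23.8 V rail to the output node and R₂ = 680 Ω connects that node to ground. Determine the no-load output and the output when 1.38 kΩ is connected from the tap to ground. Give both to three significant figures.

Unloaded: 14.3 V; loaded: 12.0 V

Open-circuit: V = 23.8 × 680/(449 + 680) = 14.3 V.
With the load, R₂ becomes R₂‖R_L = 455.5 Ω, so V = 23.8 × 455.5/904.5 = 12.0 V.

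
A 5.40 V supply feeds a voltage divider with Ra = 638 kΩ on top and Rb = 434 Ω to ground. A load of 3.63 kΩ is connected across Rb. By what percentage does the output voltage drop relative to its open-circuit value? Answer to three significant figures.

10.7 %

Unloaded V = 5.40 × 434/638400 = 0.0036709 V.
Loaded: Rb‖R_L = 387.7 Ω, giving V = 5.40 × 387.7/638400 = 0.0032791 V.
Drop = (0.0036709 − 0.0032791) / 0.0036709 = 10.7 %.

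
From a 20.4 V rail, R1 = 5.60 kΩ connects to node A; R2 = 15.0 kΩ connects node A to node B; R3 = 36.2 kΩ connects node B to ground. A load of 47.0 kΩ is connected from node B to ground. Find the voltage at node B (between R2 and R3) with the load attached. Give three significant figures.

V ≈ 10.2 V

At node B, R3 is in parallel with the load: R3‖R_L = 20.45 kΩ.
Below node A the resistance is R2 + (R3‖R_L) = 35.45 kΩ, so V_A = 20.4 × 35.45/41.05 = 17.62 V.
Then V_B = V_A × (R3‖R_L)/(R2 + R3‖R_L) = 17.62 × 20.45/35.45 = 10.2 V.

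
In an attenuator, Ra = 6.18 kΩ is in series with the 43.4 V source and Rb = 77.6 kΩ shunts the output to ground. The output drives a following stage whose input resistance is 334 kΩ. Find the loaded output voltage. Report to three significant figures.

V_out ≈ 39.5 V

The load sits in parallel with Rb: Rb‖R_L = (77.6 × 334) / (77.6 + 334) = 62.97 kΩ.
V_out = 43.4 × 62.97 / (6.18 + 62.97) = 43.4 × 62.97/69.15 = 39.5 V.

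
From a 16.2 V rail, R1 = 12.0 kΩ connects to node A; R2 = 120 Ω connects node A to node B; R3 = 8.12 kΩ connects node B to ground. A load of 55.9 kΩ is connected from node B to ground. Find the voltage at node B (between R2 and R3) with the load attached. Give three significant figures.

V ≈ 5.98 V

At node B, R3 is in parallel with the load: R3‖R_L = 7090 Ω.
Below node A the resistance is R2 + (R3‖R_L) = 7210 Ω, so V_A = 16.2 × 7210/19210 = 6.080 V.
Then V_B = V_A × (R3‖R_L)/(R2 + R3‖R_L) = 6.080 × 7090/7210 = 5.98 V.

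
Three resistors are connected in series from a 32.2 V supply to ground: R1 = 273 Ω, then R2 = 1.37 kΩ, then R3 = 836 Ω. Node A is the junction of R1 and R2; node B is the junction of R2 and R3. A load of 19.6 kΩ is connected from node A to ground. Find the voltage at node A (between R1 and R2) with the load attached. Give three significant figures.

Below node A the series string R2+R3 = 2206 Ω sits in parallel with the 19600 Ω load: 1983 Ω.
V_A = 32.2 × 1983/(273 + 1983) = 28.3 V.

V ≈ 28.3 V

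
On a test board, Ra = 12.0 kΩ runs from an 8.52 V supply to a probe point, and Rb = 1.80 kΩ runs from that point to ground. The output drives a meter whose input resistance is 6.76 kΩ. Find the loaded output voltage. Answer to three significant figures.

The load sits in parallel with Rb: Rb‖R_L = (1.80 × 6.76) / (1.80 + 6.76) = 1.421 kΩ.
V_out = 8.52 × 1.421 / (12.0 + 1.421) = 8.52 × 1.421/13.42 = 0.902 V.

V_out ≈ 0.902 V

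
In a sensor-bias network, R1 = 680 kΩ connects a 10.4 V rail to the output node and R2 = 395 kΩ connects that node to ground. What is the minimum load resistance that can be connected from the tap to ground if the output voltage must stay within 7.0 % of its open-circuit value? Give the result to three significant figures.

R_L(min) ≈ 3.32 MΩ

Output resistance R_th = R1‖R2 = (680 × 395)/1075 = 249.9 kΩ.
The fractional drop is R_th/(R_th + R_L); requiring this ≤ 0.0700 gives R_L ≥ R_th(1/0.0700 − 1) = 249.9 × 13.29 = 3.32 MΩ.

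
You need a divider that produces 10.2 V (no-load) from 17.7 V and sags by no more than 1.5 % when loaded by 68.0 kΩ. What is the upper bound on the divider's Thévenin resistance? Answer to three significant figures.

Loading drop = R_th/(R_th + R_L) ≤ 0.0150, so R_th ≤ R_L · ε/(1−ε) = 68.0 kΩ × 0.0150/0.9850 = 1.04 kΩ.

R_th ≤ 1.04 kΩ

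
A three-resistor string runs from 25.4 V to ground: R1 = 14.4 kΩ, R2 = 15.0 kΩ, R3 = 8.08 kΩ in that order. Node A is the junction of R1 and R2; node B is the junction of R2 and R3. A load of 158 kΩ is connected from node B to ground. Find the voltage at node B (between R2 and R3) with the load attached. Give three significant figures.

At node B, R3 is in parallel with the load: R3‖R_L = 7.687 kΩ.
Below node A the resistance is R2 + (R3‖R_L) = 22.69 kΩ, so V_A = 25.4 × 22.69/37.09 = 15.54 V.
Then V_B = V_A × (R3‖R_L)/(R2 + R3‖R_L) = 15.54 × 7.687/22.69 = 5.26 V.

V ≈ 5.26 V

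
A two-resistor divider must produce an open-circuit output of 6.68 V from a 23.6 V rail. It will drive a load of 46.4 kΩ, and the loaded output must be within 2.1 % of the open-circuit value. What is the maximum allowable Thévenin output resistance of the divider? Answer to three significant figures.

Loading drop = R_th/(R_th + R_L) ≤ 0.0210, so R_th ≤ R_L · ε/(1−ε) = 46.4 kΩ × 0.0210/0.9790 = 995 Ω.
(Any R1, R2 with R2/(R1+R2) = 0.283 and R1‖R2 ≤ 995 Ω will meet the spec.)

R_th ≤ 995 Ω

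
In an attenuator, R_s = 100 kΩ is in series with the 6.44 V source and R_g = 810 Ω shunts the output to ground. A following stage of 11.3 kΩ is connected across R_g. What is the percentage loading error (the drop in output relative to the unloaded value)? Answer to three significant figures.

The divider's output (Thévenin) resistance is R_s‖R_g = 803.5 Ω.
Fractional drop under load = R_th/(R_th + R_L) = 803.5 / (803.5 + 11300) = 0.06639.
So the output falls by 6.64 %.

6.64 %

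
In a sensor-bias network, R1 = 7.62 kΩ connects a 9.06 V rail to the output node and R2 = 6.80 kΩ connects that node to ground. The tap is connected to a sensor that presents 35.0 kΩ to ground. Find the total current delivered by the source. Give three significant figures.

I ≈ 0.680 mA

R2‖R_L = 5.694 kΩ, so the source sees R1 + R2‖R_L = 13.31 kΩ.
I = 9.06 V / 13.31 kΩ = 0.680 mA.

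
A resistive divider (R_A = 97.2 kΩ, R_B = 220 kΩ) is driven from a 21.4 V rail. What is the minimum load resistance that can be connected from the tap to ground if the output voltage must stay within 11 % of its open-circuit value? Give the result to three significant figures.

R_L(min) ≈ 545 kΩ

Output resistance R_th = R_A‖R_B = (97.2 × 220)/317.2 = 67.41 kΩ.
The fractional drop is R_th/(R_th + R_L); requiring this ≤ 0.110 gives R_L ≥ R_th(1/0.110 − 1) = 67.41 × 8.091 = 545 kΩ.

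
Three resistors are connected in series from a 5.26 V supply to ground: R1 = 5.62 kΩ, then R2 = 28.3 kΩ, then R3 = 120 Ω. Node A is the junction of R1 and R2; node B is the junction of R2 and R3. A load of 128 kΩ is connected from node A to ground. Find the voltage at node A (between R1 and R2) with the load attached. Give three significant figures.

Below node A the series string R2+R3 = 28420 Ω sits in parallel with the 128000 Ω load: 23260 Ω.
V_A = 5.26 × 23260/(5620 + 23260) = 4.24 V.

V ≈ 4.24 V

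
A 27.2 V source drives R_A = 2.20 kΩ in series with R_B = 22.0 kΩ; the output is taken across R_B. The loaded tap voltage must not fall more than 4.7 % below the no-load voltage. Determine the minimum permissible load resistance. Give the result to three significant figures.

R_L(min) ≈ 40.6 kΩ

Output resistance R_th = R_A‖R_B = (2.20 × 22.0)/24.20 = 2.000 kΩ.
The fractional drop is R_th/(R_th + R_L); requiring this ≤ 0.0470 gives R_L ≥ R_th(1/0.0470 − 1) = 2.000 × 20.28 = 40.6 kΩ.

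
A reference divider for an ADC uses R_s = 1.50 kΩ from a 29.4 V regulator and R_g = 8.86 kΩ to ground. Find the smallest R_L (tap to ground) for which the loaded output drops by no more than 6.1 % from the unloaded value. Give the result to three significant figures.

R_L(min) ≈ 19.7 kΩ

Output resistance R_th = R_s‖R_g = (1.50 × 8.86)/10.36 = 1.283 kΩ.
The fractional drop is R_th/(R_th + R_L); requiring this ≤ 0.0610 gives R_L ≥ R_th(1/0.0610 − 1) = 1.283 × 15.39 = 19.7 kΩ.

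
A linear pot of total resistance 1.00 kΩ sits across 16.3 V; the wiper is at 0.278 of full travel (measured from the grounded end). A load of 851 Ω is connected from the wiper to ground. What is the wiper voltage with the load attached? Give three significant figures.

The wiper splits the pot into (1−α)R = 722.0 Ω above and αR = 278.0 Ω below.
Lower section ‖ load = 209.5 Ω.
V_wiper = 16.3 × 209.5/(722.0 + 209.5) = 3.67 V.

V ≈ 3.67 V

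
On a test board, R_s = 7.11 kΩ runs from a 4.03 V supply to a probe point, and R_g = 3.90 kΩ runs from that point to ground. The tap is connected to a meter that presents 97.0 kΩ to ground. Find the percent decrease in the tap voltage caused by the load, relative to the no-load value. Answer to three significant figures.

The divider's output (Thévenin) resistance is R_s‖R_g = 2.519 kΩ.
Fractional drop under load = R_th/(R_th + R_L) = 2.519 / (2.519 + 97.0) = 0.02531.
So the output falls by 2.53 %.

2.53 %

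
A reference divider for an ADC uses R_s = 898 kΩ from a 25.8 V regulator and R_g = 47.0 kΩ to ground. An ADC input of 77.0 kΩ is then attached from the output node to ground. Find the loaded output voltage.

V_out ≈ 0.812 V

The load sits in parallel with R_g: R_g‖R_L = (47.0 × 77.0) / (47.0 + 77.0) = 29.19 kΩ.
V_out = 25.8 × 29.19 / (898 + 29.19) = 25.8 × 29.19/927.2 = 0.812 V.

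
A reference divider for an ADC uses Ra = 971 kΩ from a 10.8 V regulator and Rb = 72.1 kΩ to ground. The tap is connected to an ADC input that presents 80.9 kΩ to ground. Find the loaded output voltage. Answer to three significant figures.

The load sits in parallel with Rb: Rb‖R_L = (72.1 × 80.9) / (72.1 + 80.9) = 38.12 kΩ.
V_out = 10.8 × 38.12 / (971 + 38.12) = 10.8 × 38.12/1009 = 0.408 V.

V_out ≈ 0.408 V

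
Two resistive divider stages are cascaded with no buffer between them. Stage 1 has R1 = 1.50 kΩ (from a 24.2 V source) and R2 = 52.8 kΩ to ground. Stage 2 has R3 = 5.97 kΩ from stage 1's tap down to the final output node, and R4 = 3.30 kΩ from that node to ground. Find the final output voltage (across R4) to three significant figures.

Stage 2 presents R3+R4 = 9.270 kΩ as a load on stage 1's tap.
Stage 1's lower leg becomes R2‖(R3+R4) = 7.886 kΩ, so V_mid = 24.2 × 7.886/9.386 = 20.33 V.
Stage 2 is itself unloaded: V_out = V_mid × R4/(R3+R4) = 20.33 × 3.30/9.270 = 7.24 V.

V_out ≈ 7.24 V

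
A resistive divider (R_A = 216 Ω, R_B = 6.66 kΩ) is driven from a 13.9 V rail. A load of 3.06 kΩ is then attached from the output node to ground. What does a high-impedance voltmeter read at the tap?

V_out ≈ 12.6 V

The load sits in parallel with R_B: R_B‖R_L = (6660 × 3060) / (6660 + 3060) = 2097 Ω.
V_out = 13.9 × 2097 / (216 + 2097) = 13.9 × 2097/2313 = 12.6 V.
(Unloaded it would have been 13.5 V.)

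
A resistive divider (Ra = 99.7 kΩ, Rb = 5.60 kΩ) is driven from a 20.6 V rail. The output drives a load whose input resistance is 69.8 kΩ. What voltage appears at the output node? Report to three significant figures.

V_out ≈ 1.02 V

The load sits in parallel with Rb: Rb‖R_L = (5.60 × 69.8) / (5.60 + 69.8) = 5.184 kΩ.
V_out = 20.6 × 5.184 / (99.7 + 5.184) = 20.6 × 5.184/104.9 = 1.02 V.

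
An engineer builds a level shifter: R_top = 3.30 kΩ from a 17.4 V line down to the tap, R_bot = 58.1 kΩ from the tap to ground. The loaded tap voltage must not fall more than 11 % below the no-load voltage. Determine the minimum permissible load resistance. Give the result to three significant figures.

Output resistance R_th = R_top‖R_bot = (3.30 × 58.1)/61.40 = 3.123 kΩ.
The fractional drop is R_th/(R_th + R_L); requiring this ≤ 0.110 gives R_L ≥ R_th(1/0.110 − 1) = 3.123 × 8.091 = 25.3 kΩ.

R_L(min) ≈ 25.3 kΩ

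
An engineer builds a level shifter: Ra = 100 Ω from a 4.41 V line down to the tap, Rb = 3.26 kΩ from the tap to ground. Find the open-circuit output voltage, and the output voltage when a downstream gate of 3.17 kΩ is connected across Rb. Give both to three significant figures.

Open-circuit: V = 4.41 × 3260/(100 + 3260) = 4.28 V.
With the load, Rb becomes Rb‖R_L = 1607 Ω, so V = 4.41 × 1607/1707 = 4.15 V.

Unloaded: 4.28 V; loaded: 4.15 V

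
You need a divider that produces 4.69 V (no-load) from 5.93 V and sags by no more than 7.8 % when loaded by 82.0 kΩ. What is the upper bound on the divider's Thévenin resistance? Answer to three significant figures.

Loading drop = R_th/(R_th + R_L) ≤ 0.0780, so R_th ≤ R_L · ε/(1−ε) = 82.0 kΩ × 0.0780/0.9220 = 6.94 kΩ.
(Any R1, R2 with R2/(R1+R2) = 0.791 and R1‖R2 ≤ 6.94 kΩ will meet the spec.)

R_th ≤ 6.94 kΩ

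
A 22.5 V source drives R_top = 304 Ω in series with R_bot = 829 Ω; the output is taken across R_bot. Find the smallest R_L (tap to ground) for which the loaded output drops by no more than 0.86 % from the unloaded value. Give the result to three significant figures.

R_L(min) ≈ 25.6 kΩ

Output resistance R_th = R_top‖R_bot = (304 × 829)/1133 = 222.4 Ω.
The fractional drop is R_th/(R_th + R_L); requiring this ≤ 0.00860 gives R_L ≥ R_th(1/0.00860 − 1) = 222.4 × 115.3 = 25.6 kΩ.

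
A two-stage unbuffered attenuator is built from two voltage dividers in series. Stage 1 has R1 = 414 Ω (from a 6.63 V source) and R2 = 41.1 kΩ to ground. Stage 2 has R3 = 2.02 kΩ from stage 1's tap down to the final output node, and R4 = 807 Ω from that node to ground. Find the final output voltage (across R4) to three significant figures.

V_out ≈ 1.64 V

Stage 2 presents R3+R4 = 2827 Ω as a load on stage 1's tap.
Stage 1's lower leg becomes R2‖(R3+R4) = 2645 Ω, so V_mid = 6.63 × 2645/3059 = 5.733 V.
Stage 2 is itself unloaded: V_out = V_mid × R4/(R3+R4) = 5.733 × 807/2827 = 1.64 V.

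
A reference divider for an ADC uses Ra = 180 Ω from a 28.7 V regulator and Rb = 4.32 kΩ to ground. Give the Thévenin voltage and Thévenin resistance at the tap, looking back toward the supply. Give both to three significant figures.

V_th is the open-circuit tap voltage: 28.7 × 4320/(180 + 4320) = 27.6 V.
With the supply zeroed, Ra and Rb appear in parallel from the tap: R_th = Ra‖Rb = (180 × 4320)/4500 = 173 Ω.

V_th = 27.6 V, R_th = 173 Ω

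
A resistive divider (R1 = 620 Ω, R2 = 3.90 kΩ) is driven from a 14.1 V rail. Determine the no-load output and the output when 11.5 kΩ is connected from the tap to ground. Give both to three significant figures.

Open-circuit: V = 14.1 × 3900/(620 + 3900) = 12.2 V.
With the load, R2 becomes R2‖R_L = 2912 Ω, so V = 14.1 × 2912/3532 = 11.6 V.

Unloaded: 12.2 V; loaded: 11.6 V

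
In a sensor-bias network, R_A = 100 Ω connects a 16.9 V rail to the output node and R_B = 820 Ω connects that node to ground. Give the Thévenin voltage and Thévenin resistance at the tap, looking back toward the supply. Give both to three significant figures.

V_th = 15.1 V, R_th = 89.1 Ω

V_th is the open-circuit tap voltage: 16.9 × 820/(100 + 820) = 15.1 V.
With the supply zeroed, R_A and R_B appear in parallel from the tap: R_th = R_A‖R_B = (100 × 820)/920.0 = 89.1 Ω.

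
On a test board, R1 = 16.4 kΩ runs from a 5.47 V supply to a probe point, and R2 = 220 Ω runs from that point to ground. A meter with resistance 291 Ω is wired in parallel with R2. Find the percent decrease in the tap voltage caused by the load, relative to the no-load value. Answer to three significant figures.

42.7 %

Unloaded V = 5.47 × 220/16620 = 0.07241 V.
Loaded: R2‖R_L = 125.3 Ω, giving V = 5.47 × 125.3/16530 = 0.04147 V.
Drop = (0.07241 − 0.04147) / 0.07241 = 42.7 %.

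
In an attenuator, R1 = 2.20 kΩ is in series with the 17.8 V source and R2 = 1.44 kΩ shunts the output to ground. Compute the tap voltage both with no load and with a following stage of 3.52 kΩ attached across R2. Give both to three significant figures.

Unloaded: 7.04 V; loaded: 5.65 V

Open-circuit: V = 17.8 × 1.44/(2.20 + 1.44) = 7.04 V.
With the load, R2 becomes R2‖R_L = 1.022 kΩ, so V = 17.8 × 1.022/3.222 = 5.65 V.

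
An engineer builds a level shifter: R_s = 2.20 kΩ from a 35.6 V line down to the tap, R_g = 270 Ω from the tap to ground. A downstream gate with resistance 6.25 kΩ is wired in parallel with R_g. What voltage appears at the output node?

V_out ≈ 3.75 V

The load sits in parallel with R_g: R_g‖R_L = (270 × 6250) / (270 + 6250) = 258.8 Ω.
V_out = 35.6 × 258.8 / (2200 + 258.8) = 35.6 × 258.8/2459 = 3.75 V.
(Unloaded it would have been 3.89 V.)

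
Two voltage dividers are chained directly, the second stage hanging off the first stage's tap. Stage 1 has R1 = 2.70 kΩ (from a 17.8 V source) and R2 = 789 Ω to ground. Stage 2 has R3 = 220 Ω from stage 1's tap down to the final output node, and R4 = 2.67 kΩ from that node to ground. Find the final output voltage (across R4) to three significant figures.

V_out ≈ 3.07 V

Stage 2 presents R3+R4 = 2890 Ω as a load on stage 1's tap.
Stage 1's lower leg becomes R2‖(R3+R4) = 619.8 Ω, so V_mid = 17.8 × 619.8/3320 = 3.323 V.
Stage 2 is itself unloaded: V_out = V_mid × R4/(R3+R4) = 3.323 × 2670/2890 = 3.07 V.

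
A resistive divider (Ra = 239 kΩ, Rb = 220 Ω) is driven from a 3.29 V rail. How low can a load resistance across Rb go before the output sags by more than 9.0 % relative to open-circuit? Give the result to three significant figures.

Output resistance R_th = Ra‖Rb = (239000 × 220)/239200 = 219.8 Ω.
The fractional drop is R_th/(R_th + R_L); requiring this ≤ 0.0900 gives R_L ≥ R_th(1/0.0900 − 1) = 219.8 × 10.11 = 2.22 kΩ.

R_L(min) ≈ 2.22 kΩ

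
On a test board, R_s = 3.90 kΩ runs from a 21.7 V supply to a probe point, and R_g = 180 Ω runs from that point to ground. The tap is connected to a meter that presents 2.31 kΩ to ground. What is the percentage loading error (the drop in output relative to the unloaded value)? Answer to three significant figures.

The divider's output (Thévenin) resistance is R_s‖R_g = 172.1 Ω.
Fractional drop under load = R_th/(R_th + R_L) = 172.1 / (172.1 + 2310) = 0.06932.
So the output falls by 6.93 %.

6.93 %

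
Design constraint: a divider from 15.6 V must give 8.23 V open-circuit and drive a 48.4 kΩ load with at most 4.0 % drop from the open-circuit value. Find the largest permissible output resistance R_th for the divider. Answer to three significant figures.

Loading drop = R_th/(R_th + R_L) ≤ 0.0400, so R_th ≤ R_L · ε/(1−ε) = 48.4 kΩ × 0.0400/0.9600 = 2.02 kΩ.
(Any R1, R2 with R2/(R1+R2) = 0.528 and R1‖R2 ≤ 2.02 kΩ will meet the spec.)

R_th ≤ 2.02 kΩ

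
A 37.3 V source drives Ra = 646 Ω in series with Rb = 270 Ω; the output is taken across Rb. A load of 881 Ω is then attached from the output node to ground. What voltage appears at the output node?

V_out ≈ 9.04 V

The load sits in parallel with Rb: Rb‖R_L = (270 × 881) / (270 + 881) = 206.7 Ω.
V_out = 37.3 × 206.7 / (646 + 206.7) = 37.3 × 206.7/852.7 = 9.04 V.
(Unloaded it would have been 11.0 V.)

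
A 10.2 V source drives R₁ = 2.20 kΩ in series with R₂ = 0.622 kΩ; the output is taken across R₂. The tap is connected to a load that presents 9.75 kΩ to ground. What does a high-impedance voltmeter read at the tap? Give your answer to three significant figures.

V_out ≈ 2.14 V

The load sits in parallel with R₂: R₂‖R_L = (622 × 9750) / (622 + 9750) = 584.7 Ω.
V_out = 10.2 × 584.7 / (2200 + 584.7) = 10.2 × 584.7/2785 = 2.14 V.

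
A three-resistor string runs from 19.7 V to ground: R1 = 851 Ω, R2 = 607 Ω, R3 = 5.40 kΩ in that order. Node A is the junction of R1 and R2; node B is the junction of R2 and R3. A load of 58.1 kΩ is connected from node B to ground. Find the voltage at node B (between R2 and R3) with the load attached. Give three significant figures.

At node B, R3 is in parallel with the load: R3‖R_L = 4941 Ω.
Below node A the resistance is R2 + (R3‖R_L) = 5548 Ω, so V_A = 19.7 × 5548/6399 = 17.08 V.
Then V_B = V_A × (R3‖R_L)/(R2 + R3‖R_L) = 17.08 × 4941/5548 = 15.2 V.

V ≈ 15.2 V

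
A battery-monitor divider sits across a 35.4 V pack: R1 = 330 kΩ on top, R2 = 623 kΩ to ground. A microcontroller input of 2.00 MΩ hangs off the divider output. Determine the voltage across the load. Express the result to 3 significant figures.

V_out ≈ 20.9 V

The load sits in parallel with R2: R2‖R_L = (623 × 2000) / (623 + 2000) = 475.0 kΩ.
V_out = 35.4 × 475.0 / (330 + 475.0) = 35.4 × 475.0/805.0 = 20.9 V.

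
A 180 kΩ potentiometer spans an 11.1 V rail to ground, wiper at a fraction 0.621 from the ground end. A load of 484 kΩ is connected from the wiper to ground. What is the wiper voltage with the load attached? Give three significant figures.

The wiper splits the pot into (1−α)R = 68.22 kΩ above and αR = 111.8 kΩ below.
Lower section ‖ load = 90.81 kΩ.
V_wiper = 11.1 × 90.81/(68.22 + 90.81) = 6.34 V.

V ≈ 6.34 V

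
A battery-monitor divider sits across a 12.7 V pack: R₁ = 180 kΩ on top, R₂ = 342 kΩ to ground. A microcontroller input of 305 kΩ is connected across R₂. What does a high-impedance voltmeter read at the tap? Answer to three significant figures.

The load sits in parallel with R₂: R₂‖R_L = (342 × 305) / (342 + 305) = 161.2 kΩ.
V_out = 12.7 × 161.2 / (180 + 161.2) = 12.7 × 161.2/341.2 = 6.00 V.
(Unloaded it would have been 8.32 V.)

V_out ≈ 6.00 V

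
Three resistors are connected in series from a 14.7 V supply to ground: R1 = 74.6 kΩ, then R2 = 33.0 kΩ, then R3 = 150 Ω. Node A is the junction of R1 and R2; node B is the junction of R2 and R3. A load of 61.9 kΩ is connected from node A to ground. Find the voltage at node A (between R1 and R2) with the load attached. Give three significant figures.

V ≈ 3.30 V

Below node A the series string R2+R3 = 33150 Ω sits in parallel with the 61900 Ω load: 21590 Ω.
V_A = 14.7 × 21590/(74600 + 21590) = 3.30 V.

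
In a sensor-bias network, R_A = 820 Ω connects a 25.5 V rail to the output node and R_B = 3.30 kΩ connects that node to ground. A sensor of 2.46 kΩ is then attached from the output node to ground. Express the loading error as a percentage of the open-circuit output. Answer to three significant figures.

21.1 %

Unloaded V = 25.5 × 3300/4120 = 20.42 V.
Loaded: R_B‖R_L = 1409 Ω, giving V = 25.5 × 1409/2229 = 16.12 V.
Drop = (20.42 − 16.12) / 20.42 = 21.1 %.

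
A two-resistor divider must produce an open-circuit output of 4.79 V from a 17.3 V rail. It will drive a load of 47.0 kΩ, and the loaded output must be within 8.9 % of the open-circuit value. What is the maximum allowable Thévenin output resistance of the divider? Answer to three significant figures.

R_th ≤ 4.59 kΩ

Loading drop = R_th/(R_th + R_L) ≤ 0.0890, so R_th ≤ R_L · ε/(1−ε) = 47.0 kΩ × 0.0890/0.9110 = 4.59 kΩ.
(Any R1, R2 with R2/(R1+R2) = 0.277 and R1‖R2 ≤ 4.59 kΩ will meet the spec.)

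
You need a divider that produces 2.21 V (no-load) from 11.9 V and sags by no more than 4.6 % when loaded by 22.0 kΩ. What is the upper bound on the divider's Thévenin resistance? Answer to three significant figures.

R_th ≤ 1.06 kΩ

Loading drop = R_th/(R_th + R_L) ≤ 0.0460, so R_th ≤ R_L · ε/(1−ε) = 22.0 kΩ × 0.0460/0.9540 = 1.06 kΩ.
(Any R1, R2 with R2/(R1+R2) = 0.186 and R1‖R2 ≤ 1.06 kΩ will meet the spec.)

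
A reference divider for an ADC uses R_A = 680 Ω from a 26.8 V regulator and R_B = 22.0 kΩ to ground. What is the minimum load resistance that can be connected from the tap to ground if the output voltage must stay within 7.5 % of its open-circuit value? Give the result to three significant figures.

R_L(min) ≈ 8.14 kΩ

Output resistance R_th = R_A‖R_B = (680 × 22000)/22680 = 659.6 Ω.
The fractional drop is R_th/(R_th + R_L); requiring this ≤ 0.0750 gives R_L ≥ R_th(1/0.0750 − 1) = 659.6 × 12.33 = 8.14 kΩ.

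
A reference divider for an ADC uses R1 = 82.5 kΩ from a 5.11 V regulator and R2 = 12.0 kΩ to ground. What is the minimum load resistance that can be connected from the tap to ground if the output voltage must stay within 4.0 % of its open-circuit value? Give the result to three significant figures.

R_L(min) ≈ 251 kΩ

Output resistance R_th = R1‖R2 = (82.5 × 12.0)/94.50 = 10.48 kΩ.
The fractional drop is R_th/(R_th + R_L); requiring this ≤ 0.0400 gives R_L ≥ R_th(1/0.0400 − 1) = 10.48 × 24.00 = 251 kΩ.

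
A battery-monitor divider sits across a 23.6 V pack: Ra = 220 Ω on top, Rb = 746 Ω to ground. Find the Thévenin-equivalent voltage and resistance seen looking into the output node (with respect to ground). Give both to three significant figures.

V_th is the open-circuit tap voltage: 23.6 × 746/(220 + 746) = 18.2 V.
With the supply zeroed, Ra and Rb appear in parallel from the tap: R_th = Ra‖Rb = (220 × 746)/966.0 = 170 Ω.

V_th = 18.2 V, R_th = 170 Ω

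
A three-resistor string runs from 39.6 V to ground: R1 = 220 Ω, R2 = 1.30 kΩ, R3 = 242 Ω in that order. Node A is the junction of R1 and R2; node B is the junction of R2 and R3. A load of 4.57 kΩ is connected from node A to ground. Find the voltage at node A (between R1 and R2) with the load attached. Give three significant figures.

V ≈ 33.3 V

Below node A the series string R2+R3 = 1542 Ω sits in parallel with the 4570 Ω load: 1153 Ω.
V_A = 39.6 × 1153/(220 + 1153) = 33.3 V.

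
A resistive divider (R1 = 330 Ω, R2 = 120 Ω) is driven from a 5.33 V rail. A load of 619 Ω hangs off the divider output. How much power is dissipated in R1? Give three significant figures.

Total resistance from the source is R1 + (R2‖R_L) = 430.5 Ω, so I = 5.33/430.5 Ω = 12.38 mA.
P = I²·R1 = (12.38 mA)² × 330 Ω = 50.6 mW.

P ≈ 50.6 mW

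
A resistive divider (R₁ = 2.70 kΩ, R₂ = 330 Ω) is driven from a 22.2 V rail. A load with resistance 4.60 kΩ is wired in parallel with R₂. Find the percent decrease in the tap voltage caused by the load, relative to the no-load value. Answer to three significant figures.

6.01 %

The divider's output (Thévenin) resistance is R₁‖R₂ = 294.1 Ω.
Fractional drop under load = R_th/(R_th + R_L) = 294.1 / (294.1 + 4600) = 0.06008.
So the output falls by 6.01 %.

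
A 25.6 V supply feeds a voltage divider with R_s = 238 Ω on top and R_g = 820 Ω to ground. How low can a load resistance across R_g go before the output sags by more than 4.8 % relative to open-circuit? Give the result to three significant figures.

R_L(min) ≈ 3.66 kΩ

Output resistance R_th = R_s‖R_g = (238 × 820)/1058 = 184.5 Ω.
The fractional drop is R_th/(R_th + R_L); requiring this ≤ 0.0480 gives R_L ≥ R_th(1/0.0480 − 1) = 184.5 × 19.83 = 3.66 kΩ.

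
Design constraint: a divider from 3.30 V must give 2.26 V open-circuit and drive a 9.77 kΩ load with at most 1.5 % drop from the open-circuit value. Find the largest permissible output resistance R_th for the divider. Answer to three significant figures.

R_th ≤ 149 Ω

Loading drop = R_th/(R_th + R_L) ≤ 0.0150, so R_th ≤ R_L · ε/(1−ε) = 9.77 kΩ × 0.0150/0.9850 = 149 Ω.
(Any R1, R2 with R2/(R1+R2) = 0.685 and R1‖R2 ≤ 149 Ω will meet the spec.)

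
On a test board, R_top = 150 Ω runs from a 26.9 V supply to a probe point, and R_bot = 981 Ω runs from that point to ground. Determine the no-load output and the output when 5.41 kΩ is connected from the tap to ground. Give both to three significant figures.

Unloaded: 23.3 V; loaded: 22.8 V

Open-circuit: V = 26.9 × 981/(150 + 981) = 23.3 V.
With the load, R_bot becomes R_bot‖R_L = 830.4 Ω, so V = 26.9 × 830.4/980.4 = 22.8 V.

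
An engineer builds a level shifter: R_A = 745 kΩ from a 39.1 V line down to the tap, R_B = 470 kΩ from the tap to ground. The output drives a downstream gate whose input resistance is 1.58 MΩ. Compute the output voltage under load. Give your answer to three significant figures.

V_out ≈ 12.8 V

The load sits in parallel with R_B: R_B‖R_L = (470 × 1580) / (470 + 1580) = 362.2 kΩ.
V_out = 39.1 × 362.2 / (745 + 362.2) = 39.1 × 362.2/1107 = 12.8 V.
(Unloaded it would have been 15.1 V.)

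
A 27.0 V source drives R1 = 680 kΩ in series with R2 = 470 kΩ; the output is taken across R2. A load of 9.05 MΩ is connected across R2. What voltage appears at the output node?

V_out ≈ 10.7 V

The load sits in parallel with R2: R2‖R_L = (470 × 9050) / (470 + 9050) = 446.8 kΩ.
V_out = 27.0 × 446.8 / (680 + 446.8) = 27.0 × 446.8/1127 = 10.7 V.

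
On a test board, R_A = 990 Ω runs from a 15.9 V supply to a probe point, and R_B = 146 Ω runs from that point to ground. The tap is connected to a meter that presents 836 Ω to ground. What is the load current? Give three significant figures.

R_B‖R_L = 124.3 Ω; V_out = 15.9 × 124.3/1114 = 1.774 V.
I_L = V_out / R_L = 1.774 / 836 Ω = 2.12 mA.

I_L ≈ 2.12 mA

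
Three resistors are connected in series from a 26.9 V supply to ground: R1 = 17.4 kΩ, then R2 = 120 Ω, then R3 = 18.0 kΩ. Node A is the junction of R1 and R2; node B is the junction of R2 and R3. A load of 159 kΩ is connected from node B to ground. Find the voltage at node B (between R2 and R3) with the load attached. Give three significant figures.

At node B, R3 is in parallel with the load: R3‖R_L = 16170 Ω.
Below node A the resistance is R2 + (R3‖R_L) = 16290 Ω, so V_A = 26.9 × 16290/33690 = 13.01 V.
Then V_B = V_A × (R3‖R_L)/(R2 + R3‖R_L) = 13.01 × 16170/16290 = 12.9 V.

V ≈ 12.9 V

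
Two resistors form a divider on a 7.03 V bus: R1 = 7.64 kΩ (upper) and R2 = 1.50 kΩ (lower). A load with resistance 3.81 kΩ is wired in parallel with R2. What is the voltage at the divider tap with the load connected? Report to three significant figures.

V_out ≈ 0.868 V

The load sits in parallel with R2: R2‖R_L = (1.50 × 3.81) / (1.50 + 3.81) = 1.076 kΩ.
V_out = 7.03 × 1.076 / (7.64 + 1.076) = 7.03 × 1.076/8.716 = 0.868 V.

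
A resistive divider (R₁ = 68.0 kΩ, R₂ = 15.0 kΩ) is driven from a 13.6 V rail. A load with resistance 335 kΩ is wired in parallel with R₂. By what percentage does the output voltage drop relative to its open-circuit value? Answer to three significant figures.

The divider's output (Thévenin) resistance is R₁‖R₂ = 12.29 kΩ.
Fractional drop under load = R_th/(R_th + R_L) = 12.29 / (12.29 + 335) = 0.03539.
So the output falls by 3.54 %.

3.54 %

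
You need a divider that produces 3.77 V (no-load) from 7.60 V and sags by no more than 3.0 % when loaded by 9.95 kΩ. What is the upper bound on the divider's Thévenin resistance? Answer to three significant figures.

Loading drop = R_th/(R_th + R_L) ≤ 0.0300, so R_th ≤ R_L · ε/(1−ε) = 9.95 kΩ × 0.0300/0.9700 = 308 Ω.
(Any R1, R2 with R2/(R1+R2) = 0.496 and R1‖R2 ≤ 308 Ω will meet the spec.)

R_th ≤ 308 Ω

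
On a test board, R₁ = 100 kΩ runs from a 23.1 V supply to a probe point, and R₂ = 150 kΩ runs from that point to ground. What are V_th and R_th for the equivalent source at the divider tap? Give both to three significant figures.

V_th = 13.9 V, R_th = 60.0 kΩ

V_th is the open-circuit tap voltage: 23.1 × 150/(100 + 150) = 13.9 V.
With the supply zeroed, R₁ and R₂ appear in parallel from the tap: R_th = R₁‖R₂ = (100 × 150)/250.0 = 60.0 kΩ.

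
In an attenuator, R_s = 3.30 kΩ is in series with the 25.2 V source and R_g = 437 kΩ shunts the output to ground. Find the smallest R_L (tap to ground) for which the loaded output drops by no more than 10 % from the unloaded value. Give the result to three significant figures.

R_L(min) ≈ 29.5 kΩ

Output resistance R_th = R_s‖R_g = (3.30 × 437)/440.3 = 3.275 kΩ.
The fractional drop is R_th/(R_th + R_L); requiring this ≤ 0.100 gives R_L ≥ R_th(1/0.100 − 1) = 3.275 × 9.000 = 29.5 kΩ.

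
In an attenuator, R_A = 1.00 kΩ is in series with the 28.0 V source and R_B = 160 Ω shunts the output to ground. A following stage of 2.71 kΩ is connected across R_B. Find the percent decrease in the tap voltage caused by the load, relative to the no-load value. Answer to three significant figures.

4.84 %

The divider's output (Thévenin) resistance is R_A‖R_B = 137.9 Ω.
Fractional drop under load = R_th/(R_th + R_L) = 137.9 / (137.9 + 2710) = 0.04843.
So the output falls by 4.84 %.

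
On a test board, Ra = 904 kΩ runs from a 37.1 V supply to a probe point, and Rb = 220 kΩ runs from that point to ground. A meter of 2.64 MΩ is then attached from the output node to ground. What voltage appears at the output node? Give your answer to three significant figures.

The load sits in parallel with Rb: Rb‖R_L = (220 × 2640) / (220 + 2640) = 203.1 kΩ.
V_out = 37.1 × 203.1 / (904 + 203.1) = 37.1 × 203.1/1107 = 6.81 V.
(Unloaded it would have been 7.26 V.)

V_out ≈ 6.81 V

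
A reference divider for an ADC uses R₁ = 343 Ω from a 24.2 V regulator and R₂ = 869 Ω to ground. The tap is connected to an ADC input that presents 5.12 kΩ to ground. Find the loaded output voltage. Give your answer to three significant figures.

V_out ≈ 16.6 V

The load sits in parallel with R₂: R₂‖R_L = (869 × 5120) / (869 + 5120) = 742.9 Ω.
V_out = 24.2 × 742.9 / (343 + 742.9) = 24.2 × 742.9/1086 = 16.6 V.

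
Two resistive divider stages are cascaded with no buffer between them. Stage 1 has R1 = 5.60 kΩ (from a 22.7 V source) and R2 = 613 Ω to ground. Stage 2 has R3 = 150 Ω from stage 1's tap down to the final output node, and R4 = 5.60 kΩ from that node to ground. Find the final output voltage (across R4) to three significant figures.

V_out ≈ 1.99 V

Stage 2 presents R3+R4 = 5750 Ω as a load on stage 1's tap.
Stage 1's lower leg becomes R2‖(R3+R4) = 553.9 Ω, so V_mid = 22.7 × 553.9/6154 = 2.043 V.
Stage 2 is itself unloaded: V_out = V_mid × R4/(R3+R4) = 2.043 × 5600/5750 = 1.99 V.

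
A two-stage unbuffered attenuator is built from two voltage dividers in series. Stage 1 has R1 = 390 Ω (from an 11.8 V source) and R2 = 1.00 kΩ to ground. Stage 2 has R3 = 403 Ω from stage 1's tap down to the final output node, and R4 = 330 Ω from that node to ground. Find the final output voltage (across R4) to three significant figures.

V_out ≈ 2.76 V

Stage 2 presents R3+R4 = 733.0 Ω as a load on stage 1's tap.
Stage 1's lower leg becomes R2‖(R3+R4) = 423.0 Ω, so V_mid = 11.8 × 423.0/813.0 = 6.139 V.
Stage 2 is itself unloaded: V_out = V_mid × R4/(R3+R4) = 6.139 × 330/733.0 = 2.76 V.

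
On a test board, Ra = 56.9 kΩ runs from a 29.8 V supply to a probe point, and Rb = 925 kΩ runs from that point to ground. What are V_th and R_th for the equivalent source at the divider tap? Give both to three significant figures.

V_th = 28.1 V, R_th = 53.6 kΩ

V_th is the open-circuit tap voltage: 29.8 × 925/(56.9 + 925) = 28.1 V.
With the supply zeroed, Ra and Rb appear in parallel from the tap: R_th = Ra‖Rb = (56.9 × 925)/981.9 = 53.6 kΩ.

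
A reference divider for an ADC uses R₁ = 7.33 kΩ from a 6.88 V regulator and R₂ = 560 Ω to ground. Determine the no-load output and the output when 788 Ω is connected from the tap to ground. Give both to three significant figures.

Open-circuit: V = 6.88 × 560/(7330 + 560) = 0.488 V.
With the load, R₂ becomes R₂‖R_L = 327.4 Ω, so V = 6.88 × 327.4/7657 = 0.294 V.

Unloaded: 0.488 V; loaded: 0.294 V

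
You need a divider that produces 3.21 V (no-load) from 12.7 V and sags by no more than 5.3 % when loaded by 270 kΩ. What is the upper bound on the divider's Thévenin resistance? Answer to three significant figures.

Loading drop = R_th/(R_th + R_L) ≤ 0.0530, so R_th ≤ R_L · ε/(1−ε) = 270 kΩ × 0.0530/0.9470 = 15.1 kΩ.
(Any R1, R2 with R2/(R1+R2) = 0.253 and R1‖R2 ≤ 15.1 kΩ will meet the spec.)

R_th ≤ 15.1 kΩ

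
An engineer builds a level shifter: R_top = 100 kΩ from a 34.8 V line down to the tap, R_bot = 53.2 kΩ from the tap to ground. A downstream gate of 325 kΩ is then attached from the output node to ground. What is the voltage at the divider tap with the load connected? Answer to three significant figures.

V_out ≈ 10.9 V

The load sits in parallel with R_bot: R_bot‖R_L = (53.2 × 325) / (53.2 + 325) = 45.72 kΩ.
V_out = 34.8 × 45.72 / (100 + 45.72) = 34.8 × 45.72/145.7 = 10.9 V.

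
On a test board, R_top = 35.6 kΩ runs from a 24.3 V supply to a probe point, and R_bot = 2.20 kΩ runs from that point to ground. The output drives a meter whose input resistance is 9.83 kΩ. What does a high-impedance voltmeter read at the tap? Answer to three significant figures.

The load sits in parallel with R_bot: R_bot‖R_L = (2.20 × 9.83) / (2.20 + 9.83) = 1.798 kΩ.
V_out = 24.3 × 1.798 / (35.6 + 1.798) = 24.3 × 1.798/37.40 = 1.17 V.

V_out ≈ 1.17 V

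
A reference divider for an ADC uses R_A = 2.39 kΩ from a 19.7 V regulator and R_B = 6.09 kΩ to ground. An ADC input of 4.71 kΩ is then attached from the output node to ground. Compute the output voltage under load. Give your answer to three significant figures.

The load sits in parallel with R_B: R_B‖R_L = (6.09 × 4.71) / (6.09 + 4.71) = 2.656 kΩ.
V_out = 19.7 × 2.656 / (2.39 + 2.656) = 19.7 × 2.656/5.046 = 10.4 V.

V_out ≈ 10.4 V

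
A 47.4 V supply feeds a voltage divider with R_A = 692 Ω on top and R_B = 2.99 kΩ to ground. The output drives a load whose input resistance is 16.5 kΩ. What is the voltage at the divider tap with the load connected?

The load sits in parallel with R_B: R_B‖R_L = (2990 × 16500) / (2990 + 16500) = 2531 Ω.
V_out = 47.4 × 2531 / (692 + 2531) = 47.4 × 2531/3223 = 37.2 V.

V_out ≈ 37.2 V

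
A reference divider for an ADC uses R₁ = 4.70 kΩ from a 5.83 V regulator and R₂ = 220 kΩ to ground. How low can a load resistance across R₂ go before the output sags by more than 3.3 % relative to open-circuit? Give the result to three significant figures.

Output resistance R_th = R₁‖R₂ = (4.70 × 220)/224.7 = 4.602 kΩ.
The fractional drop is R_th/(R_th + R_L); requiring this ≤ 0.0330 gives R_L ≥ R_th(1/0.0330 − 1) = 4.602 × 29.30 = 135 kΩ.

R_L(min) ≈ 135 kΩ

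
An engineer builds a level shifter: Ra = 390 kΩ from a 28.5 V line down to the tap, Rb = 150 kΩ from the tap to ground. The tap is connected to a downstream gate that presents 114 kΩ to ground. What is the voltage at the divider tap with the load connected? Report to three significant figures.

The load sits in parallel with Rb: Rb‖R_L = (150 × 114) / (150 + 114) = 64.77 kΩ.
V_out = 28.5 × 64.77 / (390 + 64.77) = 28.5 × 64.77/454.8 = 4.06 V.

V_out ≈ 4.06 V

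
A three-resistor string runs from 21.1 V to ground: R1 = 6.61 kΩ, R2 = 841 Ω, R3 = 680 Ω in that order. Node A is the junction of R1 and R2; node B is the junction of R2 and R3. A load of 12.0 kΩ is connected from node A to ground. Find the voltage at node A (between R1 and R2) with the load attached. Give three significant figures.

V ≈ 3.58 V

Below node A the series string R2+R3 = 1521 Ω sits in parallel with the 12000 Ω load: 1350 Ω.
V_A = 21.1 × 1350/(6610 + 1350) = 3.58 V.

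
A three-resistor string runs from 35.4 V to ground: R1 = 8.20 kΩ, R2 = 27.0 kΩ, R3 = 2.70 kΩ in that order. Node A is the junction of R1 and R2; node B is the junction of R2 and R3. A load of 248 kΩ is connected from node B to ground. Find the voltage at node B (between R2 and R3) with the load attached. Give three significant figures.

At node B, R3 is in parallel with the load: R3‖R_L = 2.671 kΩ.
Below node A the resistance is R2 + (R3‖R_L) = 29.67 kΩ, so V_A = 35.4 × 29.67/37.87 = 27.74 V.
Then V_B = V_A × (R3‖R_L)/(R2 + R3‖R_L) = 27.74 × 2.671/29.67 = 2.50 V.

V ≈ 2.50 V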